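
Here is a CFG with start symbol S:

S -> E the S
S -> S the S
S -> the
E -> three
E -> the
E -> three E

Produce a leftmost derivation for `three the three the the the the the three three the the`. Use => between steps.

S => S the S => S the S the S => E the S the S the S => three the S the S the S => three the E the S the S the S => three the three the S the S the S => three the three the the the S the S => three the three the the the the the S => three the three the the the the the E the S => three the three the the the the the three E the S => three the three the the the the the three three the S => three the three the the the the the three three the the

S => S the S   [S -> S the S]
S the S => S the S the S   [S -> S the S]
S the S the S => E the S the S the S   [S -> E the S]
E the S the S the S => three the S the S the S   [E -> three]
three the S the S the S => three the E the S the S the S   [S -> E the S]
three the E the S the S the S => three the three the S the S the S   [E -> three]
three the three the S the S the S => three the three the the the S the S   [S -> the]
three the three the the the S the S => three the three the the the the the S   [S -> the]
three the three the the the the the S => three the three the the the the the E the S   [S -> E the S]
three the three the the the the the E the S => three the three the the the the the three E the S   [E -> three E]
three the three the the the the the three E the S => three the three the the the the the three three the S   [E -> three]
three the three the the the the the three three the S => three the three the the the the the three three the the   [S -> the]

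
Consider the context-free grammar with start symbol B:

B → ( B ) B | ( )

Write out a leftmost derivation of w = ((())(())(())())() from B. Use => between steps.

B => (B)B => ((B)B)B => ((())B)B => ((())(B)B)B => ((())(())B)B => ((())(())(B)B)B => ((())(())(())B)B => ((())(())(())())B => ((())(())(())())()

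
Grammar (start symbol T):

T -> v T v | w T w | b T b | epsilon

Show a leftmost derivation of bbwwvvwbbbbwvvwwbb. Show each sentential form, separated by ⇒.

T ⇒ bTb   [T -> b T b]
bTb ⇒ bbTbb   [T -> b T b]
bbTbb ⇒ bbwTwbb   [T -> w T w]
bbwTwbb ⇒ bbwwTwwbb   [T -> w T w]
bbwwTwwbb ⇒ bbwwvTvwwbb   [T -> v T v]
bbwwvTvwwbb ⇒ bbwwvvTvvwwbb   [T -> v T v]
bbwwvvTvvwwbb ⇒ bbwwvvwTwvvwwbb   [T -> w T w]
bbwwvvwTwvvwwbb ⇒ bbwwvvwbTbwvvwwbb   [T -> b T b]
bbwwvvwbTbwvvwwbb ⇒ bbwwvvwbbTbbwvvwwbb   [T -> b T b]
bbwwvvwbbTbbwvvwwbb ⇒ bbwwvvwbbbbwvvwwbb   [T -> epsilon]

T ⇒ bTb ⇒ bbTbb ⇒ bbwTwbb ⇒ bbwwTwwbb ⇒ bbwwvTvwwbb ⇒ bbwwvvTvvwwbb ⇒ bbwwvvwTwvvwwbb ⇒ bbwwvvwbTbwvvwwbb ⇒ bbwwvvwbbTbbwvvwwbb ⇒ bbwwvvwbbbbwvvwwbb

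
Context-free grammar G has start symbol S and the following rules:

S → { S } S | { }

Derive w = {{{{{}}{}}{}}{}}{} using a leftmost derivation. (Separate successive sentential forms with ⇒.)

S ⇒ {S}S ⇒ {{S}S}S ⇒ {{{S}S}S}S ⇒ {{{{S}S}S}S}S ⇒ {{{{{}}S}S}S}S ⇒ {{{{{}}{}}S}S}S ⇒ {{{{{}}{}}{}}S}S ⇒ {{{{{}}{}}{}}{}}S ⇒ {{{{{}}{}}{}}{}}{}

S ⇒ {S}S   [S → { S } S]
{S}S ⇒ {{S}S}S   [S → { S } S]
{{S}S}S ⇒ {{{S}S}S}S   [S → { S } S]
{{{S}S}S}S ⇒ {{{{S}S}S}S}S   [S → { S } S]
{{{{S}S}S}S}S ⇒ {{{{{}}S}S}S}S   [S → { }]
{{{{{}}S}S}S}S ⇒ {{{{{}}{}}S}S}S   [S → { }]
{{{{{}}{}}S}S}S ⇒ {{{{{}}{}}{}}S}S   [S → { }]
{{{{{}}{}}{}}S}S ⇒ {{{{{}}{}}{}}{}}S   [S → { }]
{{{{{}}{}}{}}{}}S ⇒ {{{{{}}{}}{}}{}}{}   [S → { }]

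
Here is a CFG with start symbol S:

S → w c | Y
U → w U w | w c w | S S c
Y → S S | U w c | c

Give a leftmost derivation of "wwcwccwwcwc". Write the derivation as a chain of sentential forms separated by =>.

S => Y   [S → Y]
Y => SS   [Y → S S]
SS => YS   [S → Y]
YS => UwcS   [Y → U w c]
UwcS => wUwwcS   [U → w U w]
wUwwcS => wSScwwcS   [U → S S c]
wSScwwcS => wwcScwwcS   [S → w c]
wwcScwwcS => wwcwccwwcS   [S → w c]
wwcwccwwcS => wwcwccwwcwc   [S → w c]

S => Y => SS => YS => UwcS => wUwwcS => wSScwwcS => wwcScwwcS => wwcwccwwcS => wwcwccwwcwc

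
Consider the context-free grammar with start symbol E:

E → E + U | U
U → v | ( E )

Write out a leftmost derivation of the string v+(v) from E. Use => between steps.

E => E+U   [E → E + U]
E+U => U+U   [E → U]
U+U => v+U   [U → v]
v+U => v+(E)   [U → ( E )]
v+(E) => v+(U)   [E → U]
v+(U) => v+(v)   [U → v]

E => E+U => U+U => v+U => v+(E) => v+(U) => v+(v)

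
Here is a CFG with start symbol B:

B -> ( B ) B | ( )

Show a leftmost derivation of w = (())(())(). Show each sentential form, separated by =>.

B => (B)B => (())B => (())(B)B => (())(())B => (())(())()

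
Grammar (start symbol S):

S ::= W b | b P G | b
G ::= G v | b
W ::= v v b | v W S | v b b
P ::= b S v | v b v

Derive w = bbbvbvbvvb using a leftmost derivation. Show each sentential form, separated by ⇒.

S ⇒ bPG ⇒ bbSvG ⇒ bbbPGvG ⇒ bbbvbvGvG ⇒ bbbvbvGvvG ⇒ bbbvbvbvvG ⇒ bbbvbvbvvb

S ⇒ bPG   [S ::= b P G]
bPG ⇒ bbSvG   [P ::= b S v]
bbSvG ⇒ bbbPGvG   [S ::= b P G]
bbbPGvG ⇒ bbbvbvGvG   [P ::= v b v]
bbbvbvGvG ⇒ bbbvbvGvvG   [G ::= G v]
bbbvbvGvvG ⇒ bbbvbvbvvG   [G ::= b]
bbbvbvbvvG ⇒ bbbvbvbvvb   [G ::= b]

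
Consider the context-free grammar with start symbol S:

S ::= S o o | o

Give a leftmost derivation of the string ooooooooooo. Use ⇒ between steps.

S ⇒ Soo ⇒ Soooo ⇒ Soooooo ⇒ Soooooooo ⇒ Soooooooooo ⇒ ooooooooooo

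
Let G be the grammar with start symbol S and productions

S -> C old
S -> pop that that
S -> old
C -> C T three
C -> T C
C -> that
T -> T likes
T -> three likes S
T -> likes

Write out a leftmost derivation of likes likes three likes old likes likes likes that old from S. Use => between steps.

S => C old => T C old => T likes C old => likes likes C old => likes likes T C old => likes likes T likes C old => likes likes three likes S likes C old => likes likes three likes old likes C old => likes likes three likes old likes T C old => likes likes three likes old likes T likes C old => likes likes three likes old likes likes likes C old => likes likes three likes old likes likes likes that old

S => C old   [S -> C old]
C old => T C old   [C -> T C]
T C old => T likes C old   [T -> T likes]
T likes C old => likes likes C old   [T -> likes]
likes likes C old => likes likes T C old   [C -> T C]
likes likes T C old => likes likes T likes C old   [T -> T likes]
likes likes T likes C old => likes likes three likes S likes C old   [T -> three likes S]
likes likes three likes S likes C old => likes likes three likes old likes C old   [S -> old]
likes likes three likes old likes C old => likes likes three likes old likes T C old   [C -> T C]
likes likes three likes old likes T C old => likes likes three likes old likes T likes C old   [T -> T likes]
likes likes three likes old likes T likes C old => likes likes three likes old likes likes likes C old   [T -> likes]
likes likes three likes old likes likes likes C old => likes likes three likes old likes likes likes that old   [C -> that]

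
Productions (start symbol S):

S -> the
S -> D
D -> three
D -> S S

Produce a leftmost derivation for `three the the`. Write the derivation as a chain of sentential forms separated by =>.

S => D => S S => D S => S S S => D S S => three S S => three the S => three the the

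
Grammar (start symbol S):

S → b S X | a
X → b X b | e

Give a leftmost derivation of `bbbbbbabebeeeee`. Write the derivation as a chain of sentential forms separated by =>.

S => bSX => bbSXX => bbbSXXX => bbbbSXXXX => bbbbbSXXXXX => bbbbbbSXXXXXX => bbbbbbaXXXXXX => bbbbbbabXbXXXXX => bbbbbbabebXXXXX => bbbbbbabebeXXXX => bbbbbbabebeeXXX => bbbbbbabebeeeXX => bbbbbbabebeeeeX => bbbbbbabebeeeee

S => bSX   [S → b S X]
bSX => bbSXX   [S → b S X]
bbSXX => bbbSXXX   [S → b S X]
bbbSXXX => bbbbSXXXX   [S → b S X]
bbbbSXXXX => bbbbbSXXXXX   [S → b S X]
bbbbbSXXXXX => bbbbbbSXXXXXX   [S → b S X]
bbbbbbSXXXXXX => bbbbbbaXXXXXX   [S → a]
bbbbbbaXXXXXX => bbbbbbabXbXXXXX   [X → b X b]
bbbbbbabXbXXXXX => bbbbbbabebXXXXX   [X → e]
bbbbbbabebXXXXX => bbbbbbabebeXXXX   [X → e]
bbbbbbabebeXXXX => bbbbbbabebeeXXX   [X → e]
bbbbbbabebeeXXX => bbbbbbabebeeeXX   [X → e]
bbbbbbabebeeeXX => bbbbbbabebeeeeX   [X → e]
bbbbbbabebeeeeX => bbbbbbabebeeeee   [X → e]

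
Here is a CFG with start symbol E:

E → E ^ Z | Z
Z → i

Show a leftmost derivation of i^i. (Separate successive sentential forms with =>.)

E => E^Z   [E → E ^ Z]
E^Z => Z^Z   [E → Z]
Z^Z => i^Z   [Z → i]
i^Z => i^i   [Z → i]

E=>E^Z=>Z^Z=>i^Z=>i^i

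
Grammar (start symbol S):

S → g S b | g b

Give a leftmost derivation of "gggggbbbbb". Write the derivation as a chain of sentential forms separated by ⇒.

S ⇒ gSb   [S → g S b]
gSb ⇒ ggSbb   [S → g S b]
ggSbb ⇒ gggSbbb   [S → g S b]
gggSbbb ⇒ ggggSbbbb   [S → g S b]
ggggSbbbb ⇒ gggggbbbbb   [S → g b]

S⇒gSb⇒ggSbb⇒gggSbbb⇒ggggSbbbb⇒gggggbbbbb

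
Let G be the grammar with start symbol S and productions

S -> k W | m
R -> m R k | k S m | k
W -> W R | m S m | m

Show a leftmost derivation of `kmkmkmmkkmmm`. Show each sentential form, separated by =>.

S => kW   [S -> k W]
kW => kmSm   [W -> m S m]
kmSm => kmkWm   [S -> k W]
kmkWm => kmkWRm   [W -> W R]
kmkWRm => kmkmSmRm   [W -> m S m]
kmkmSmRm => kmkmkWmRm   [S -> k W]
kmkmkWmRm => kmkmkmmRm   [W -> m]
kmkmkmmRm => kmkmkmmkSmm   [R -> k S m]
kmkmkmmkSmm => kmkmkmmkkWmm   [S -> k W]
kmkmkmmkkWmm => kmkmkmmkkmmm   [W -> m]

S=>kW=>kmSm=>kmkWm=>kmkWRm=>kmkmSmRm=>kmkmkWmRm=>kmkmkmmRm=>kmkmkmmkSmm=>kmkmkmmkkWmm=>kmkmkmmkkmmm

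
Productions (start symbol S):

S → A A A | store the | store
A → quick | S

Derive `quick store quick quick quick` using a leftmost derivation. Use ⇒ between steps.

S ⇒ A A A   [S → A A A]
A A A ⇒ S A A   [A → S]
S A A ⇒ A A A A A   [S → A A A]
A A A A A ⇒ quick A A A A   [A → quick]
quick A A A A ⇒ quick S A A A   [A → S]
quick S A A A ⇒ quick store A A A   [S → store]
quick store A A A ⇒ quick store quick A A   [A → quick]
quick store quick A A ⇒ quick store quick quick A   [A → quick]
quick store quick quick A ⇒ quick store quick quick quick   [A → quick]

S ⇒ A A A ⇒ S A A ⇒ A A A A A ⇒ quick A A A A ⇒ quick S A A A ⇒ quick store A A A ⇒ quick store quick A A ⇒ quick store quick quick A ⇒ quick store quick quick quick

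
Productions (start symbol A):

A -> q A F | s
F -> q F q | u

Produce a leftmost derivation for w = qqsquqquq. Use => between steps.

A => qAF => qqAFF => qqsFF => qqsqFqF => qqsquqF => qqsquqqFq => qqsquqquq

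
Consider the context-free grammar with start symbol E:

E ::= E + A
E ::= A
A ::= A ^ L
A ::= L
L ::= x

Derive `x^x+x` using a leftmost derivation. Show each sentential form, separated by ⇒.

E ⇒ E+A ⇒ A+A ⇒ A^L+A ⇒ L^L+A ⇒ x^L+A ⇒ x^x+A ⇒ x^x+L ⇒ x^x+x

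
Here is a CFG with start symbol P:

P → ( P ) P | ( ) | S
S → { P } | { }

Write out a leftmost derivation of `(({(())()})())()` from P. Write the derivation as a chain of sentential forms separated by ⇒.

P ⇒ (P)P   [P → ( P ) P]
(P)P ⇒ ((P)P)P   [P → ( P ) P]
((P)P)P ⇒ ((S)P)P   [P → S]
((S)P)P ⇒ (({P})P)P   [S → { P }]
(({P})P)P ⇒ (({(P)P})P)P   [P → ( P ) P]
(({(P)P})P)P ⇒ (({(())P})P)P   [P → ( )]
(({(())P})P)P ⇒ (({(())()})P)P   [P → ( )]
(({(())()})P)P ⇒ (({(())()})())P   [P → ( )]
(({(())()})())P ⇒ (({(())()})())()   [P → ( )]

P⇒(P)P⇒((P)P)P⇒((S)P)P⇒(({P})P)P⇒(({(P)P})P)P⇒(({(())P})P)P⇒(({(())()})P)P⇒(({(())()})())P⇒(({(())()})())()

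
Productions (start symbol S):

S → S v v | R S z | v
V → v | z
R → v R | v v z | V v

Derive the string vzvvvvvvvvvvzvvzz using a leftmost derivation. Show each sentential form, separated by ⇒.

S ⇒ RSz   [S → R S z]
RSz ⇒ vRSz   [R → v R]
vRSz ⇒ vVvSz   [R → V v]
vVvSz ⇒ vzvSz   [V → z]
vzvSz ⇒ vzvRSzz   [S → R S z]
vzvRSzz ⇒ vzvVvSzz   [R → V v]
vzvVvSzz ⇒ vzvvvSzz   [V → v]
vzvvvSzz ⇒ vzvvvSvvzz   [S → S v v]
vzvvvSvvzz ⇒ vzvvvRSzvvzz   [S → R S z]
vzvvvRSzvvzz ⇒ vzvvvVvSzvvzz   [R → V v]
vzvvvVvSzvvzz ⇒ vzvvvvvSzvvzz   [V → v]
vzvvvvvSzvvzz ⇒ vzvvvvvSvvzvvzz   [S → S v v]
vzvvvvvSvvzvvzz ⇒ vzvvvvvSvvvvzvvzz   [S → S v v]
vzvvvvvSvvvvzvvzz ⇒ vzvvvvvvvvvvzvvzz   [S → v]

S⇒RSz⇒vRSz⇒vVvSz⇒vzvSz⇒vzvRSzz⇒vzvVvSzz⇒vzvvvSzz⇒vzvvvSvvzz⇒vzvvvRSzvvzz⇒vzvvvVvSzvvzz⇒vzvvvvvSzvvzz⇒vzvvvvvSvvzvvzz⇒vzvvvvvSvvvvzvvzz⇒vzvvvvvvvvvvzvvzz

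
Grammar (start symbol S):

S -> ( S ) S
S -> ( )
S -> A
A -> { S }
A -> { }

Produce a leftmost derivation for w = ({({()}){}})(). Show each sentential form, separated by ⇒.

S ⇒ (S)S   [S -> ( S ) S]
(S)S ⇒ (A)S   [S -> A]
(A)S ⇒ ({S})S   [A -> { S }]
({S})S ⇒ ({(S)S})S   [S -> ( S ) S]
({(S)S})S ⇒ ({(A)S})S   [S -> A]
({(A)S})S ⇒ ({({S})S})S   [A -> { S }]
({({S})S})S ⇒ ({({()})S})S   [S -> ( )]
({({()})S})S ⇒ ({({()})A})S   [S -> A]
({({()})A})S ⇒ ({({()}){}})S   [A -> { }]
({({()}){}})S ⇒ ({({()}){}})()   [S -> ( )]

S ⇒ (S)S ⇒ (A)S ⇒ ({S})S ⇒ ({(S)S})S ⇒ ({(A)S})S ⇒ ({({S})S})S ⇒ ({({()})S})S ⇒ ({({()})A})S ⇒ ({({()}){}})S ⇒ ({({()}){}})()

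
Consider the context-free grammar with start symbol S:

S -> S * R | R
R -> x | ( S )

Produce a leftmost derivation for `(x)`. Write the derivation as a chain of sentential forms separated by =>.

S=>R=>(S)=>(R)=>(x)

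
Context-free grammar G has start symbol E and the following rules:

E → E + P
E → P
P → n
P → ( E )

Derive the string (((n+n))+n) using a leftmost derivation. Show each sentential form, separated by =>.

E => P   [E → P]
P => (E)   [P → ( E )]
(E) => (E+P)   [E → E + P]
(E+P) => (P+P)   [E → P]
(P+P) => ((E)+P)   [P → ( E )]
((E)+P) => ((P)+P)   [E → P]
((P)+P) => (((E))+P)   [P → ( E )]
(((E))+P) => (((E+P))+P)   [E → E + P]
(((E+P))+P) => (((P+P))+P)   [E → P]
(((P+P))+P) => (((n+P))+P)   [P → n]
(((n+P))+P) => (((n+n))+P)   [P → n]
(((n+n))+P) => (((n+n))+n)   [P → n]

E=>P=>(E)=>(E+P)=>(P+P)=>((E)+P)=>((P)+P)=>(((E))+P)=>(((E+P))+P)=>(((P+P))+P)=>(((n+P))+P)=>(((n+n))+P)=>(((n+n))+n)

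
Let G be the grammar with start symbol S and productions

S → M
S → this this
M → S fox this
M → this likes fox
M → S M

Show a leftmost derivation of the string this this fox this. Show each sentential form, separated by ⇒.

S ⇒ M ⇒ S fox this ⇒ this this fox this

S ⇒ M   [S → M]
M ⇒ S fox this   [M → S fox this]
S fox this ⇒ this this fox this   [S → this this]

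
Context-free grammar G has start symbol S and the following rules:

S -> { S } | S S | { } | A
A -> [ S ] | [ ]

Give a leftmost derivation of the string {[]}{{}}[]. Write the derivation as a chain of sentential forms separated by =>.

S => SS => SSS => {S}SS => {A}SS => {[]}SS => {[]}{S}S => {[]}{{}}S => {[]}{{}}A => {[]}{{}}[]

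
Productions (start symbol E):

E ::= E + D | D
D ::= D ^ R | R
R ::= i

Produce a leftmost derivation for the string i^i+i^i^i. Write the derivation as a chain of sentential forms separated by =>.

E=>E+D=>D+D=>D^R+D=>R^R+D=>i^R+D=>i^i+D=>i^i+D^R=>i^i+D^R^R=>i^i+R^R^R=>i^i+i^R^R=>i^i+i^i^R=>i^i+i^i^i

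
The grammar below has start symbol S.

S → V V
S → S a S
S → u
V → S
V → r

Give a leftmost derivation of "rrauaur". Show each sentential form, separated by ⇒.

S⇒VV⇒SV⇒SaSV⇒SaSaSV⇒VVaSaSV⇒rVaSaSV⇒rraSaSV⇒rrauaSV⇒rrauauV⇒rrauaur

S ⇒ VV   [S → V V]
VV ⇒ SV   [V → S]
SV ⇒ SaSV   [S → S a S]
SaSV ⇒ SaSaSV   [S → S a S]
SaSaSV ⇒ VVaSaSV   [S → V V]
VVaSaSV ⇒ rVaSaSV   [V → r]
rVaSaSV ⇒ rraSaSV   [V → r]
rraSaSV ⇒ rrauaSV   [S → u]
rrauaSV ⇒ rrauauV   [S → u]
rrauauV ⇒ rrauaur   [V → r]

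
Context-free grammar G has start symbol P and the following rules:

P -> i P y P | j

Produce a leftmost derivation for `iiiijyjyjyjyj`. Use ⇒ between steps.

P ⇒ iPyP   [P -> i P y P]
iPyP ⇒ iiPyPyP   [P -> i P y P]
iiPyPyP ⇒ iiiPyPyPyP   [P -> i P y P]
iiiPyPyPyP ⇒ iiiiPyPyPyPyP   [P -> i P y P]
iiiiPyPyPyPyP ⇒ iiiijyPyPyPyP   [P -> j]
iiiijyPyPyPyP ⇒ iiiijyjyPyPyP   [P -> j]
iiiijyjyPyPyP ⇒ iiiijyjyjyPyP   [P -> j]
iiiijyjyjyPyP ⇒ iiiijyjyjyjyP   [P -> j]
iiiijyjyjyjyP ⇒ iiiijyjyjyjyj   [P -> j]

P ⇒ iPyP ⇒ iiPyPyP ⇒ iiiPyPyPyP ⇒ iiiiPyPyPyPyP ⇒ iiiijyPyPyPyP ⇒ iiiijyjyPyPyP ⇒ iiiijyjyjyPyP ⇒ iiiijyjyjyjyP ⇒ iiiijyjyjyjyj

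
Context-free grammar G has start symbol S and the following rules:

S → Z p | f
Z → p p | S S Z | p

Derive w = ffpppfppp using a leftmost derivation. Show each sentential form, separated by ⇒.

S ⇒ Zp   [S → Z p]
Zp ⇒ SSZp   [Z → S S Z]
SSZp ⇒ ZpSZp   [S → Z p]
ZpSZp ⇒ SSZpSZp   [Z → S S Z]
SSZpSZp ⇒ fSZpSZp   [S → f]
fSZpSZp ⇒ ffZpSZp   [S → f]
ffZpSZp ⇒ ffpppSZp   [Z → p p]
ffpppSZp ⇒ ffpppfZp   [S → f]
ffpppfZp ⇒ ffpppfppp   [Z → p p]

S ⇒ Zp ⇒ SSZp ⇒ ZpSZp ⇒ SSZpSZp ⇒ fSZpSZp ⇒ ffZpSZp ⇒ ffpppSZp ⇒ ffpppfZp ⇒ ffpppfppp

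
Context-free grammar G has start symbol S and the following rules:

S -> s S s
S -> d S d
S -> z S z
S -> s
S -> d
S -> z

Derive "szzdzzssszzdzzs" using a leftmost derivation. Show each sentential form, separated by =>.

S => sSs => szSzs => szzSzzs => szzdSdzzs => szzdzSzdzzs => szzdzzSzzdzzs => szzdzzsSszzdzzs => szzdzzssszzdzzs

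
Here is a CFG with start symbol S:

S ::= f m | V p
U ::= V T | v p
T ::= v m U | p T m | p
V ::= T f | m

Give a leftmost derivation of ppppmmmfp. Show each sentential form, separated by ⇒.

S ⇒ Vp   [S ::= V p]
Vp ⇒ Tfp   [V ::= T f]
Tfp ⇒ pTmfp   [T ::= p T m]
pTmfp ⇒ ppTmmfp   [T ::= p T m]
ppTmmfp ⇒ pppTmmmfp   [T ::= p T m]
pppTmmmfp ⇒ ppppmmmfp   [T ::= p]

S ⇒ Vp ⇒ Tfp ⇒ pTmfp ⇒ ppTmmfp ⇒ pppTmmmfp ⇒ ppppmmmfp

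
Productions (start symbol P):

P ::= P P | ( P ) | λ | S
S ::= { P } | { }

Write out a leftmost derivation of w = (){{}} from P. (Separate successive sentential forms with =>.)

P => PP   [P ::= P P]
PP => (P)P   [P ::= ( P )]
(P)P => ()P   [P ::= λ]
()P => ()S   [P ::= S]
()S => (){P}   [S ::= { P }]
(){P} => (){S}   [P ::= S]
(){S} => (){{}}   [S ::= { }]

P => PP => (P)P => ()P => ()S => (){P} => (){S} => (){{}}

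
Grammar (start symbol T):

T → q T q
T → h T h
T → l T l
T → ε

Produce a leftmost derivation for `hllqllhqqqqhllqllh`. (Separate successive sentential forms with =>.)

T => hTh   [T → h T h]
hTh => hlTlh   [T → l T l]
hlTlh => hllTllh   [T → l T l]
hllTllh => hllqTqllh   [T → q T q]
hllqTqllh => hllqlTlqllh   [T → l T l]
hllqlTlqllh => hllqllTllqllh   [T → l T l]
hllqllTllqllh => hllqllhThllqllh   [T → h T h]
hllqllhThllqllh => hllqllhqTqhllqllh   [T → q T q]
hllqllhqTqhllqllh => hllqllhqqTqqhllqllh   [T → q T q]
hllqllhqqTqqhllqllh => hllqllhqqqqhllqllh   [T → ε]

T=>hTh=>hlTlh=>hllTllh=>hllqTqllh=>hllqlTlqllh=>hllqllTllqllh=>hllqllhThllqllh=>hllqllhqTqhllqllh=>hllqllhqqTqqhllqllh=>hllqllhqqqqhllqllh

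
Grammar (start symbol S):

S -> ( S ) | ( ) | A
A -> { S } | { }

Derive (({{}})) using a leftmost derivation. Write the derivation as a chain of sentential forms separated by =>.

S => (S)   [S -> ( S )]
(S) => ((S))   [S -> ( S )]
((S)) => ((A))   [S -> A]
((A)) => (({S}))   [A -> { S }]
(({S})) => (({A}))   [S -> A]
(({A})) => (({{}}))   [A -> { }]

S => (S) => ((S)) => ((A)) => (({S})) => (({A})) => (({{}}))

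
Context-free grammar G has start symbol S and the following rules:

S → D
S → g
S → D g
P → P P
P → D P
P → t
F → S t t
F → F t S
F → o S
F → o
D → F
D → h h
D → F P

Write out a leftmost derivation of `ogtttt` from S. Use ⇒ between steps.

S ⇒ D ⇒ F ⇒ Stt ⇒ Dtt ⇒ FPtt ⇒ oSPtt ⇒ ogPtt ⇒ ogPPtt ⇒ ogtPtt ⇒ ogtttt

S ⇒ D   [S → D]
D ⇒ F   [D → F]
F ⇒ Stt   [F → S t t]
Stt ⇒ Dtt   [S → D]
Dtt ⇒ FPtt   [D → F P]
FPtt ⇒ oSPtt   [F → o S]
oSPtt ⇒ ogPtt   [S → g]
ogPtt ⇒ ogPPtt   [P → P P]
ogPPtt ⇒ ogtPtt   [P → t]
ogtPtt ⇒ ogtttt   [P → t]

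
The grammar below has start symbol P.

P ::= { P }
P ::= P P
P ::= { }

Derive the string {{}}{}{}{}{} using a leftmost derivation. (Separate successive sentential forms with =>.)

P => PP => PPP => PPPP => PPPPP => {P}PPPP => {{}}PPPP => {{}}{}PPP => {{}}{}{}PP => {{}}{}{}{}P => {{}}{}{}{}{}

P => PP   [P ::= P P]
PP => PPP   [P ::= P P]
PPP => PPPP   [P ::= P P]
PPPP => PPPPP   [P ::= P P]
PPPPP => {P}PPPP   [P ::= { P }]
{P}PPPP => {{}}PPPP   [P ::= { }]
{{}}PPPP => {{}}{}PPP   [P ::= { }]
{{}}{}PPP => {{}}{}{}PP   [P ::= { }]
{{}}{}{}PP => {{}}{}{}{}P   [P ::= { }]
{{}}{}{}{}P => {{}}{}{}{}{}   [P ::= { }]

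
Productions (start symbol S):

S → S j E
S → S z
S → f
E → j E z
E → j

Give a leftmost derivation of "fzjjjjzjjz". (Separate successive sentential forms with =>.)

S=>Sz=>SjEz=>SzjEz=>SjEzjEz=>SjEjEzjEz=>SzjEjEzjEz=>fzjEjEzjEz=>fzjjjEzjEz=>fzjjjjzjEz=>fzjjjjzjjz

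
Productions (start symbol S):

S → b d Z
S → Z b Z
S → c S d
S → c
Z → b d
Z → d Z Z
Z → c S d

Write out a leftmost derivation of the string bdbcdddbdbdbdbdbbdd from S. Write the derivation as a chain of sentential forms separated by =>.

S => ZbZ   [S → Z b Z]
ZbZ => bdbZ   [Z → b d]
bdbZ => bdbcSd   [Z → c S d]
bdbcSd => bdbcZbZd   [S → Z b Z]
bdbcZbZd => bdbcdZZbZd   [Z → d Z Z]
bdbcdZZbZd => bdbcddZZZbZd   [Z → d Z Z]
bdbcddZZZbZd => bdbcdddZZZZbZd   [Z → d Z Z]
bdbcdddZZZZbZd => bdbcdddbdZZZbZd   [Z → b d]
bdbcdddbdZZZbZd => bdbcdddbdbdZZbZd   [Z → b d]
bdbcdddbdbdZZbZd => bdbcdddbdbdbdZbZd   [Z → b d]
bdbcdddbdbdbdZbZd => bdbcdddbdbdbdbdbZd   [Z → b d]
bdbcdddbdbdbdbdbZd => bdbcdddbdbdbdbdbbdd   [Z → b d]

S => ZbZ => bdbZ => bdbcSd => bdbcZbZd => bdbcdZZbZd => bdbcddZZZbZd => bdbcdddZZZZbZd => bdbcdddbdZZZbZd => bdbcdddbdbdZZbZd => bdbcdddbdbdbdZbZd => bdbcdddbdbdbdbdbZd => bdbcdddbdbdbdbdbbdd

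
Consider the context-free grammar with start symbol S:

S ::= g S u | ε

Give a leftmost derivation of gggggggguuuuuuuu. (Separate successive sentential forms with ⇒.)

S ⇒ gSu   [S ::= g S u]
gSu ⇒ ggSuu   [S ::= g S u]
ggSuu ⇒ gggSuuu   [S ::= g S u]
gggSuuu ⇒ ggggSuuuu   [S ::= g S u]
ggggSuuuu ⇒ gggggSuuuuu   [S ::= g S u]
gggggSuuuuu ⇒ ggggggSuuuuuu   [S ::= g S u]
ggggggSuuuuuu ⇒ gggggggSuuuuuuu   [S ::= g S u]
gggggggSuuuuuuu ⇒ ggggggggSuuuuuuuu   [S ::= g S u]
ggggggggSuuuuuuuu ⇒ gggggggguuuuuuuu   [S ::= ε]

S⇒gSu⇒ggSuu⇒gggSuuu⇒ggggSuuuu⇒gggggSuuuuu⇒ggggggSuuuuuu⇒gggggggSuuuuuuu⇒ggggggggSuuuuuuuu⇒gggggggguuuuuuuu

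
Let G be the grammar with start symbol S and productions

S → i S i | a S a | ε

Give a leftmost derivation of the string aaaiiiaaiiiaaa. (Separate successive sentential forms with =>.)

S => aSa   [S → a S a]
aSa => aaSaa   [S → a S a]
aaSaa => aaaSaaa   [S → a S a]
aaaSaaa => aaaiSiaaa   [S → i S i]
aaaiSiaaa => aaaiiSiiaaa   [S → i S i]
aaaiiSiiaaa => aaaiiiSiiiaaa   [S → i S i]
aaaiiiSiiiaaa => aaaiiiaSaiiiaaa   [S → a S a]
aaaiiiaSaiiiaaa => aaaiiiaaiiiaaa   [S → ε]

S => aSa => aaSaa => aaaSaaa => aaaiSiaaa => aaaiiSiiaaa => aaaiiiSiiiaaa => aaaiiiaSaiiiaaa => aaaiiiaaiiiaaa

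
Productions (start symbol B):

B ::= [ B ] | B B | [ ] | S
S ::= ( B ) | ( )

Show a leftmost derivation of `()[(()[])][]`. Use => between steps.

B => BB   [B ::= B B]
BB => BBB   [B ::= B B]
BBB => SBB   [B ::= S]
SBB => ()BB   [S ::= ( )]
()BB => ()[B]B   [B ::= [ B ]]
()[B]B => ()[S]B   [B ::= S]
()[S]B => ()[(B)]B   [S ::= ( B )]
()[(B)]B => ()[(BB)]B   [B ::= B B]
()[(BB)]B => ()[(SB)]B   [B ::= S]
()[(SB)]B => ()[(()B)]B   [S ::= ( )]
()[(()B)]B => ()[(()[])]B   [B ::= [ ]]
()[(()[])]B => ()[(()[])][]   [B ::= [ ]]

B => BB => BBB => SBB => ()BB => ()[B]B => ()[S]B => ()[(B)]B => ()[(BB)]B => ()[(SB)]B => ()[(()B)]B => ()[(()[])]B => ()[(()[])][]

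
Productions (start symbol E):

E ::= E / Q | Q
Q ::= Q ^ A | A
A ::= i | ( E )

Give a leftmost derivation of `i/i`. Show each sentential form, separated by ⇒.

E ⇒ E/Q   [E ::= E / Q]
E/Q ⇒ Q/Q   [E ::= Q]
Q/Q ⇒ A/Q   [Q ::= A]
A/Q ⇒ i/Q   [A ::= i]
i/Q ⇒ i/A   [Q ::= A]
i/A ⇒ i/i   [A ::= i]

E ⇒ E/Q ⇒ Q/Q ⇒ A/Q ⇒ i/Q ⇒ i/A ⇒ i/i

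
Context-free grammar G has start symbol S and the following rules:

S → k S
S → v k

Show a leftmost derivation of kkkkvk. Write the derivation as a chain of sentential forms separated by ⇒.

S ⇒ kS   [S → k S]
kS ⇒ kkS   [S → k S]
kkS ⇒ kkkS   [S → k S]
kkkS ⇒ kkkkS   [S → k S]
kkkkS ⇒ kkkkvk   [S → v k]

S ⇒ kS ⇒ kkS ⇒ kkkS ⇒ kkkkS ⇒ kkkkvk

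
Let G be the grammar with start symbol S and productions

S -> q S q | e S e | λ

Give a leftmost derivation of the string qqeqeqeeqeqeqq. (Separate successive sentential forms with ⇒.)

S ⇒ qSq ⇒ qqSqq ⇒ qqeSeqq ⇒ qqeqSqeqq ⇒ qqeqeSeqeqq ⇒ qqeqeqSqeqeqq ⇒ qqeqeqeSeqeqeqq ⇒ qqeqeqeeqeqeqq

S ⇒ qSq   [S -> q S q]
qSq ⇒ qqSqq   [S -> q S q]
qqSqq ⇒ qqeSeqq   [S -> e S e]
qqeSeqq ⇒ qqeqSqeqq   [S -> q S q]
qqeqSqeqq ⇒ qqeqeSeqeqq   [S -> e S e]
qqeqeSeqeqq ⇒ qqeqeqSqeqeqq   [S -> q S q]
qqeqeqSqeqeqq ⇒ qqeqeqeSeqeqeqq   [S -> e S e]
qqeqeqeSeqeqeqq ⇒ qqeqeqeeqeqeqq   [S -> λ]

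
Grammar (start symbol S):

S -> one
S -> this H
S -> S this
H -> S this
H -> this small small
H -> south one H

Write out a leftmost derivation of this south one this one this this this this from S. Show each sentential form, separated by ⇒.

S ⇒ S this ⇒ S this this ⇒ this H this this ⇒ this south one H this this ⇒ this south one S this this this ⇒ this south one this H this this this ⇒ this south one this S this this this this ⇒ this south one this one this this this this

S ⇒ S this   [S -> S this]
S this ⇒ S this this   [S -> S this]
S this this ⇒ this H this this   [S -> this H]
this H this this ⇒ this south one H this this   [H -> south one H]
this south one H this this ⇒ this south one S this this this   [H -> S this]
this south one S this this this ⇒ this south one this H this this this   [S -> this H]
this south one this H this this this ⇒ this south one this S this this this this   [H -> S this]
this south one this S this this this this ⇒ this south one this one this this this this   [S -> one]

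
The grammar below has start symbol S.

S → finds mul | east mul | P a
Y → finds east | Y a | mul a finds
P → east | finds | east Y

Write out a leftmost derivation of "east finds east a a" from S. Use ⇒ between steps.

S ⇒ P a   [S → P a]
P a ⇒ east Y a   [P → east Y]
east Y a ⇒ east Y a a   [Y → Y a]
east Y a a ⇒ east finds east a a   [Y → finds east]

S ⇒ P a ⇒ east Y a ⇒ east Y a a ⇒ east finds east a a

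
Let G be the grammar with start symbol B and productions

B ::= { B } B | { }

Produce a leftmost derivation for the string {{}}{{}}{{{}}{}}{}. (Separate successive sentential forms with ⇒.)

B ⇒ {B}B   [B ::= { B } B]
{B}B ⇒ {{}}B   [B ::= { }]
{{}}B ⇒ {{}}{B}B   [B ::= { B } B]
{{}}{B}B ⇒ {{}}{{}}B   [B ::= { }]
{{}}{{}}B ⇒ {{}}{{}}{B}B   [B ::= { B } B]
{{}}{{}}{B}B ⇒ {{}}{{}}{{B}B}B   [B ::= { B } B]
{{}}{{}}{{B}B}B ⇒ {{}}{{}}{{{}}B}B   [B ::= { }]
{{}}{{}}{{{}}B}B ⇒ {{}}{{}}{{{}}{}}B   [B ::= { }]
{{}}{{}}{{{}}{}}B ⇒ {{}}{{}}{{{}}{}}{}   [B ::= { }]

B ⇒ {B}B ⇒ {{}}B ⇒ {{}}{B}B ⇒ {{}}{{}}B ⇒ {{}}{{}}{B}B ⇒ {{}}{{}}{{B}B}B ⇒ {{}}{{}}{{{}}B}B ⇒ {{}}{{}}{{{}}{}}B ⇒ {{}}{{}}{{{}}{}}{}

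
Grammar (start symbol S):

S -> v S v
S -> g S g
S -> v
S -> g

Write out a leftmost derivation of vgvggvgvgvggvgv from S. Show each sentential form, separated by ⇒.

S ⇒ vSv   [S -> v S v]
vSv ⇒ vgSgv   [S -> g S g]
vgSgv ⇒ vgvSvgv   [S -> v S v]
vgvSvgv ⇒ vgvgSgvgv   [S -> g S g]
vgvgSgvgv ⇒ vgvggSggvgv   [S -> g S g]
vgvggSggvgv ⇒ vgvggvSvggvgv   [S -> v S v]
vgvggvSvggvgv ⇒ vgvggvgSgvggvgv   [S -> g S g]
vgvggvgSgvggvgv ⇒ vgvggvgvgvggvgv   [S -> v]

S ⇒ vSv ⇒ vgSgv ⇒ vgvSvgv ⇒ vgvgSgvgv ⇒ vgvggSggvgv ⇒ vgvggvSvggvgv ⇒ vgvggvgSgvggvgv ⇒ vgvggvgvgvggvgv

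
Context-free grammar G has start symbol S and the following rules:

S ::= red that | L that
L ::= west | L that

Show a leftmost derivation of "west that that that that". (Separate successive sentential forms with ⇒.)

S ⇒ L that   [S ::= L that]
L that ⇒ L that that   [L ::= L that]
L that that ⇒ L that that that   [L ::= L that]
L that that that ⇒ L that that that that   [L ::= L that]
L that that that that ⇒ west that that that that   [L ::= west]

S ⇒ L that ⇒ L that that ⇒ L that that that ⇒ L that that that that ⇒ west that that that that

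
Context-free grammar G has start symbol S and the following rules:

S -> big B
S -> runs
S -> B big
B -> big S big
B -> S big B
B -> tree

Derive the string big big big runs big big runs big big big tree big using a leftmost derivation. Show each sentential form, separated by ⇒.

S ⇒ big B ⇒ big S big B ⇒ big big B big B ⇒ big big big S big big B ⇒ big big big runs big big B ⇒ big big big runs big big S big B ⇒ big big big runs big big runs big B ⇒ big big big runs big big runs big big S big ⇒ big big big runs big big runs big big big B big ⇒ big big big runs big big runs big big big tree big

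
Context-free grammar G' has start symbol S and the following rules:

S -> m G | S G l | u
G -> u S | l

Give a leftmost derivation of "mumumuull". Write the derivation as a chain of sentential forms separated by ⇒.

S⇒mG⇒muS⇒mumG⇒mumuS⇒mumuSGl⇒mumumGGl⇒mumumuSGl⇒mumumuuGl⇒mumumuull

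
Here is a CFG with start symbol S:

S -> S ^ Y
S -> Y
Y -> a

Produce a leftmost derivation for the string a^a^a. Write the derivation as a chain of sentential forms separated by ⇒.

S ⇒ S^Y   [S -> S ^ Y]
S^Y ⇒ S^Y^Y   [S -> S ^ Y]
S^Y^Y ⇒ Y^Y^Y   [S -> Y]
Y^Y^Y ⇒ a^Y^Y   [Y -> a]
a^Y^Y ⇒ a^a^Y   [Y -> a]
a^a^Y ⇒ a^a^a   [Y -> a]

S⇒S^Y⇒S^Y^Y⇒Y^Y^Y⇒a^Y^Y⇒a^a^Y⇒a^a^a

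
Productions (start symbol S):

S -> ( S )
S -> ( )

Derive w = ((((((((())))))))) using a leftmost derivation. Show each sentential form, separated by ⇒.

S⇒(S)⇒((S))⇒(((S)))⇒((((S))))⇒(((((S)))))⇒((((((S))))))⇒(((((((S)))))))⇒((((((((S))))))))⇒((((((((()))))))))

S ⇒ (S)   [S -> ( S )]
(S) ⇒ ((S))   [S -> ( S )]
((S)) ⇒ (((S)))   [S -> ( S )]
(((S))) ⇒ ((((S))))   [S -> ( S )]
((((S)))) ⇒ (((((S)))))   [S -> ( S )]
(((((S))))) ⇒ ((((((S))))))   [S -> ( S )]
((((((S)))))) ⇒ (((((((S)))))))   [S -> ( S )]
(((((((S))))))) ⇒ ((((((((S))))))))   [S -> ( S )]
((((((((S)))))))) ⇒ ((((((((()))))))))   [S -> ( )]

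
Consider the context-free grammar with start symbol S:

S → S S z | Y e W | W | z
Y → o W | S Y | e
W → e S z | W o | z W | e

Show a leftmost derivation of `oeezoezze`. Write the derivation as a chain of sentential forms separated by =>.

S => YeW   [S → Y e W]
YeW => oWeW   [Y → o W]
oWeW => oWoeW   [W → W o]
oWoeW => oeSzoeW   [W → e S z]
oeSzoeW => oeWzoeW   [S → W]
oeWzoeW => oeezoeW   [W → e]
oeezoeW => oeezoezW   [W → z W]
oeezoezW => oeezoezzW   [W → z W]
oeezoezzW => oeezoezze   [W → e]

S=>YeW=>oWeW=>oWoeW=>oeSzoeW=>oeWzoeW=>oeezoeW=>oeezoezW=>oeezoezzW=>oeezoezze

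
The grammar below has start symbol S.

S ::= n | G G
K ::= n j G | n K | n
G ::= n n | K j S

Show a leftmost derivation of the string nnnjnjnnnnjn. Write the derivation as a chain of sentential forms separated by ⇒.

S ⇒ GG ⇒ nnG ⇒ nnKjS ⇒ nnnjGjS ⇒ nnnjKjSjS ⇒ nnnjnjSjS ⇒ nnnjnjGGjS ⇒ nnnjnjnnGjS ⇒ nnnjnjnnnnjS ⇒ nnnjnjnnnnjn

S ⇒ GG   [S ::= G G]
GG ⇒ nnG   [G ::= n n]
nnG ⇒ nnKjS   [G ::= K j S]
nnKjS ⇒ nnnjGjS   [K ::= n j G]
nnnjGjS ⇒ nnnjKjSjS   [G ::= K j S]
nnnjKjSjS ⇒ nnnjnjSjS   [K ::= n]
nnnjnjSjS ⇒ nnnjnjGGjS   [S ::= G G]
nnnjnjGGjS ⇒ nnnjnjnnGjS   [G ::= n n]
nnnjnjnnGjS ⇒ nnnjnjnnnnjS   [G ::= n n]
nnnjnjnnnnjS ⇒ nnnjnjnnnnjn   [S ::= n]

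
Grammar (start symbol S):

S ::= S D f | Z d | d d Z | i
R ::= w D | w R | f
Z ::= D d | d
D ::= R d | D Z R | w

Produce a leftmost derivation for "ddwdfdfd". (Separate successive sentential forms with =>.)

S => ddZ => ddDd => ddDZRd => ddDZRZRd => ddwZRZRd => ddwdRZRd => ddwdfZRd => ddwdfdRd => ddwdfdfd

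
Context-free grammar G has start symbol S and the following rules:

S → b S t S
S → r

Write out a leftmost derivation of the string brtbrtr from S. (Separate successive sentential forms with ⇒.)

S ⇒ bStS ⇒ brtS ⇒ brtbStS ⇒ brtbrtS ⇒ brtbrtr

S ⇒ bStS   [S → b S t S]
bStS ⇒ brtS   [S → r]
brtS ⇒ brtbStS   [S → b S t S]
brtbStS ⇒ brtbrtS   [S → r]
brtbrtS ⇒ brtbrtr   [S → r]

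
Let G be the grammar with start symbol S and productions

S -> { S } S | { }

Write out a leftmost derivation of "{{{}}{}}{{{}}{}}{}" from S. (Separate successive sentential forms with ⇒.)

S ⇒ {S}S   [S -> { S } S]
{S}S ⇒ {{S}S}S   [S -> { S } S]
{{S}S}S ⇒ {{{}}S}S   [S -> { }]
{{{}}S}S ⇒ {{{}}{}}S   [S -> { }]
{{{}}{}}S ⇒ {{{}}{}}{S}S   [S -> { S } S]
{{{}}{}}{S}S ⇒ {{{}}{}}{{S}S}S   [S -> { S } S]
{{{}}{}}{{S}S}S ⇒ {{{}}{}}{{{}}S}S   [S -> { }]
{{{}}{}}{{{}}S}S ⇒ {{{}}{}}{{{}}{}}S   [S -> { }]
{{{}}{}}{{{}}{}}S ⇒ {{{}}{}}{{{}}{}}{}   [S -> { }]

S ⇒ {S}S ⇒ {{S}S}S ⇒ {{{}}S}S ⇒ {{{}}{}}S ⇒ {{{}}{}}{S}S ⇒ {{{}}{}}{{S}S}S ⇒ {{{}}{}}{{{}}S}S ⇒ {{{}}{}}{{{}}{}}S ⇒ {{{}}{}}{{{}}{}}{}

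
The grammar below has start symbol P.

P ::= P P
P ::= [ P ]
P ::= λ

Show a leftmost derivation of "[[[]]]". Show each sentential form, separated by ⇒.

P ⇒ PP   [P ::= P P]
PP ⇒ [P]P   [P ::= [ P ]]
[P]P ⇒ [PP]P   [P ::= P P]
[PP]P ⇒ [[P]P]P   [P ::= [ P ]]
[[P]P]P ⇒ [[PP]P]P   [P ::= P P]
[[PP]P]P ⇒ [[[P]P]P]P   [P ::= [ P ]]
[[[P]P]P]P ⇒ [[[]P]P]P   [P ::= λ]
[[[]P]P]P ⇒ [[[]]P]P   [P ::= λ]
[[[]]P]P ⇒ [[[]]]P   [P ::= λ]
[[[]]]P ⇒ [[[]]]   [P ::= λ]

P⇒PP⇒[P]P⇒[PP]P⇒[[P]P]P⇒[[PP]P]P⇒[[[P]P]P]P⇒[[[]P]P]P⇒[[[]]P]P⇒[[[]]]P⇒[[[]]]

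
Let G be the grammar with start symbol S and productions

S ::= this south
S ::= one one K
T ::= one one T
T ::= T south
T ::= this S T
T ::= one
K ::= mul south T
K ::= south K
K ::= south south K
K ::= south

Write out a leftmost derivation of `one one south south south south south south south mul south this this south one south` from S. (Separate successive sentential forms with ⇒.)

S ⇒ one one K ⇒ one one south south K ⇒ one one south south south south K ⇒ one one south south south south south K ⇒ one one south south south south south south south K ⇒ one one south south south south south south south mul south T ⇒ one one south south south south south south south mul south T south ⇒ one one south south south south south south south mul south this S T south ⇒ one one south south south south south south south mul south this this south T south ⇒ one one south south south south south south south mul south this this south one south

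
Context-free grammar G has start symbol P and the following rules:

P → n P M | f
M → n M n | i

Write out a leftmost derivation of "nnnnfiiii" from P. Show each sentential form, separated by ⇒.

P⇒nPM⇒nnPMM⇒nnnPMMM⇒nnnnPMMMM⇒nnnnfMMMM⇒nnnnfiMMM⇒nnnnfiiMM⇒nnnnfiiiM⇒nnnnfiiii

P ⇒ nPM   [P → n P M]
nPM ⇒ nnPMM   [P → n P M]
nnPMM ⇒ nnnPMMM   [P → n P M]
nnnPMMM ⇒ nnnnPMMMM   [P → n P M]
nnnnPMMMM ⇒ nnnnfMMMM   [P → f]
nnnnfMMMM ⇒ nnnnfiMMM   [M → i]
nnnnfiMMM ⇒ nnnnfiiMM   [M → i]
nnnnfiiMM ⇒ nnnnfiiiM   [M → i]
nnnnfiiiM ⇒ nnnnfiiii   [M → i]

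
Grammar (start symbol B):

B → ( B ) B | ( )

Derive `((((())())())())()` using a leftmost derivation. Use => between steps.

B => (B)B => ((B)B)B => (((B)B)B)B => ((((B)B)B)B)B => ((((())B)B)B)B => ((((())())B)B)B => ((((())())())B)B => ((((())())())())B => ((((())())())())()

B => (B)B   [B → ( B ) B]
(B)B => ((B)B)B   [B → ( B ) B]
((B)B)B => (((B)B)B)B   [B → ( B ) B]
(((B)B)B)B => ((((B)B)B)B)B   [B → ( B ) B]
((((B)B)B)B)B => ((((())B)B)B)B   [B → ( )]
((((())B)B)B)B => ((((())())B)B)B   [B → ( )]
((((())())B)B)B => ((((())())())B)B   [B → ( )]
((((())())())B)B => ((((())())())())B   [B → ( )]
((((())())())())B => ((((())())())())()   [B → ( )]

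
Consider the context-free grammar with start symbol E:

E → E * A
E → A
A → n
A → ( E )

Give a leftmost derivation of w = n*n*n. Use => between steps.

E => E*A   [E → E * A]
E*A => E*A*A   [E → E * A]
E*A*A => A*A*A   [E → A]
A*A*A => n*A*A   [A → n]
n*A*A => n*n*A   [A → n]
n*n*A => n*n*n   [A → n]

E => E*A => E*A*A => A*A*A => n*A*A => n*n*A => n*n*n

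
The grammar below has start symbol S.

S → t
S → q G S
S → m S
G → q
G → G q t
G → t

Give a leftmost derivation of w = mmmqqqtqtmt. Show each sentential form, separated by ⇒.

S⇒mS⇒mmS⇒mmmS⇒mmmqGS⇒mmmqGqtS⇒mmmqGqtqtS⇒mmmqqqtqtS⇒mmmqqqtqtmS⇒mmmqqqtqtmt

S ⇒ mS   [S → m S]
mS ⇒ mmS   [S → m S]
mmS ⇒ mmmS   [S → m S]
mmmS ⇒ mmmqGS   [S → q G S]
mmmqGS ⇒ mmmqGqtS   [G → G q t]
mmmqGqtS ⇒ mmmqGqtqtS   [G → G q t]
mmmqGqtqtS ⇒ mmmqqqtqtS   [G → q]
mmmqqqtqtS ⇒ mmmqqqtqtmS   [S → m S]
mmmqqqtqtmS ⇒ mmmqqqtqtmt   [S → t]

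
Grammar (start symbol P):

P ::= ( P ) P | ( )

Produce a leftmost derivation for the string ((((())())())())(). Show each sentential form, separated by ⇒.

P ⇒ (P)P ⇒ ((P)P)P ⇒ (((P)P)P)P ⇒ ((((P)P)P)P)P ⇒ ((((())P)P)P)P ⇒ ((((())())P)P)P ⇒ ((((())())())P)P ⇒ ((((())())())())P ⇒ ((((())())())())()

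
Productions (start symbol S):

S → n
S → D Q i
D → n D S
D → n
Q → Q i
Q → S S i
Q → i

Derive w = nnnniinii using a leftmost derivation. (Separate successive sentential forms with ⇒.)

S ⇒ DQi ⇒ nQi ⇒ nSSii ⇒ nDQiSii ⇒ nnDSQiSii ⇒ nnnSQiSii ⇒ nnnnQiSii ⇒ nnnniiSii ⇒ nnnniinii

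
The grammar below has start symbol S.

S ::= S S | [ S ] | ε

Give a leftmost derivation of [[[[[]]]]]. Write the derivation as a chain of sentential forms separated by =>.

S => [S]   [S ::= [ S ]]
[S] => [SS]   [S ::= S S]
[SS] => [[S]S]   [S ::= [ S ]]
[[S]S] => [[[S]]S]   [S ::= [ S ]]
[[[S]]S] => [[[[S]]]S]   [S ::= [ S ]]
[[[[S]]]S] => [[[[SS]]]S]   [S ::= S S]
[[[[SS]]]S] => [[[[SSS]]]S]   [S ::= S S]
[[[[SSS]]]S] => [[[[[S]SS]]]S]   [S ::= [ S ]]
[[[[[S]SS]]]S] => [[[[[]SS]]]S]   [S ::= ε]
[[[[[]SS]]]S] => [[[[[]S]]]S]   [S ::= ε]
[[[[[]S]]]S] => [[[[[]]]]S]   [S ::= ε]
[[[[[]]]]S] => [[[[[]]]]]   [S ::= ε]

S => [S] => [SS] => [[S]S] => [[[S]]S] => [[[[S]]]S] => [[[[SS]]]S] => [[[[SSS]]]S] => [[[[[S]SS]]]S] => [[[[[]SS]]]S] => [[[[[]S]]]S] => [[[[[]]]]S] => [[[[[]]]]]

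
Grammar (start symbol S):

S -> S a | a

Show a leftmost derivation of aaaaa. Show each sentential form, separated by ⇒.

S ⇒ Sa ⇒ Saa ⇒ Saaa ⇒ Saaaa ⇒ aaaaa

S ⇒ Sa   [S -> S a]
Sa ⇒ Saa   [S -> S a]
Saa ⇒ Saaa   [S -> S a]
Saaa ⇒ Saaaa   [S -> S a]
Saaaa ⇒ aaaaa   [S -> a]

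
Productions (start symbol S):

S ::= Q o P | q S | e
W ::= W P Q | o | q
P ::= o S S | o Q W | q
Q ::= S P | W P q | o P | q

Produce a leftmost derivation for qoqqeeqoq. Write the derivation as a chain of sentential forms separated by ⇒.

S ⇒ QoP ⇒ WPqoP ⇒ qPqoP ⇒ qoSSqoP ⇒ qoqSSqoP ⇒ qoqqSSqoP ⇒ qoqqeSqoP ⇒ qoqqeeqoP ⇒ qoqqeeqoq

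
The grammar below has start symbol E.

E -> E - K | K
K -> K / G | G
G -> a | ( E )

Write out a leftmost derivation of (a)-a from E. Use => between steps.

E => E-K   [E -> E - K]
E-K => K-K   [E -> K]
K-K => G-K   [K -> G]
G-K => (E)-K   [G -> ( E )]
(E)-K => (K)-K   [E -> K]
(K)-K => (G)-K   [K -> G]
(G)-K => (a)-K   [G -> a]
(a)-K => (a)-G   [K -> G]
(a)-G => (a)-a   [G -> a]

E => E-K => K-K => G-K => (E)-K => (K)-K => (G)-K => (a)-K => (a)-G => (a)-a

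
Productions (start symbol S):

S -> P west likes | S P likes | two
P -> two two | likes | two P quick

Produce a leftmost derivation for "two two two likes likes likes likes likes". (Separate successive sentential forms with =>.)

S => S P likes   [S -> S P likes]
S P likes => S P likes P likes   [S -> S P likes]
S P likes P likes => S P likes P likes P likes   [S -> S P likes]
S P likes P likes P likes => two P likes P likes P likes   [S -> two]
two P likes P likes P likes => two two two likes P likes P likes   [P -> two two]
two two two likes P likes P likes => two two two likes likes likes P likes   [P -> likes]
two two two likes likes likes P likes => two two two likes likes likes likes likes   [P -> likes]

S => S P likes => S P likes P likes => S P likes P likes P likes => two P likes P likes P likes => two two two likes P likes P likes => two two two likes likes likes P likes => two two two likes likes likes likes likes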